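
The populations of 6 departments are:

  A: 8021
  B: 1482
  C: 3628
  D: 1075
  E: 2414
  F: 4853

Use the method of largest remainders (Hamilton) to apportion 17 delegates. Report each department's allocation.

The standard divisor is 21473/17 ≈ 1263.118.
Standard quotas: A 6.3502, B 1.1733, C 2.8723, D 0.8511, E 1.9111, F 3.8421.
Lower quotas: A 6, B 1, C 2, D 0, E 1, F 3 (sum 13, leaving 4 seats).
Remainders in descending order: E 0.9111, C 0.8723, D 0.8511, F 0.8421, A 0.3502, B 0.1733.
The surplus seats go to E, C, D, F.

A 6, B 1, C 3, D 1, E 2, F 4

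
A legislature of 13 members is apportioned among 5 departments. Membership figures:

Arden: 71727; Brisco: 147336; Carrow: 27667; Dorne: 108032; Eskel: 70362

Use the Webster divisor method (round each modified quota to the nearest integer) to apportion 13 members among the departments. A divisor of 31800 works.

Arden=2, Brisco=5, Carrow=1, Dorne=3, Eskel=2

With modified divisor 31800: modified quotas Arden 2.256, Brisco 4.633, Carrow 0.870, Dorne 3.397, Eskel 2.213.
Rounding to the nearest integer: Arden 2, Brisco 5, Carrow 1, Dorne 3, Eskel 2 (total 13).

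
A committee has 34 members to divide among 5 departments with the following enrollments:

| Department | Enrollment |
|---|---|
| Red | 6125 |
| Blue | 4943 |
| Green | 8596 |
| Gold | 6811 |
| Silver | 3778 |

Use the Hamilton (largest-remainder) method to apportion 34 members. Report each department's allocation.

Red=7, Blue=5, Green=10, Gold=8, Silver=4

Standard divisor: 30253 ÷ 34 ≈ 889.794.
Standard quotas: Red 6.8836, Blue 5.5552, Green 9.6607, Gold 7.6546, Silver 4.2459.
Lower quotas: Red 6, Blue 5, Green 9, Gold 7, Silver 4 (sum 31, leaving 3 seats).
Remainders in descending order: Red 0.8836, Green 0.6607, Gold 0.6546, Blue 0.5552, Silver 0.2459.
Largest remainders: Red, Green, Gold receive the extra seats.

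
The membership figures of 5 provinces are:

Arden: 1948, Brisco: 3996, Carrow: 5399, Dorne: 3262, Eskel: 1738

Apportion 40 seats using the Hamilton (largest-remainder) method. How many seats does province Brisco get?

10

Standard divisor: 16343 ÷ 40 ≈ 408.575.
Standard quotas: Arden 4.7678, Brisco 9.7803, Carrow 13.2142, Dorne 7.9838, Eskel 4.2538.
Lower quotas: Arden 4, Brisco 9, Carrow 13, Dorne 7, Eskel 4 (sum 37, leaving 3 seats).
Remainders in descending order: Dorne 0.9838, Brisco 0.7803, Arden 0.7678, Eskel 0.2538, Carrow 0.2142.
Largest remainders: Dorne, Brisco, Arden receive the extra seats.
Brisco receives 10.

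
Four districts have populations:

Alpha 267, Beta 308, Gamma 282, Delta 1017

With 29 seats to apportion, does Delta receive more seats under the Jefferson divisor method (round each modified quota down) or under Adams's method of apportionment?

Jefferson: Alpha 4, Beta 5, Gamma 4, Delta 16.
Adams: Alpha 4, Beta 5, Gamma 5, Delta 15.
Delta gets 16 under Jefferson and 15 under Adams.

Jefferson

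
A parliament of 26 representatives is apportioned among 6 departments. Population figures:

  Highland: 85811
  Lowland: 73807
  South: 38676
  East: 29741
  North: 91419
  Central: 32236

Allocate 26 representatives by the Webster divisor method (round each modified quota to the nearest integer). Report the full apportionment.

Standard divisor 351690/26 ≈ 13526.538; standard quotas: Highland 6.344, Lowland 5.456, South 2.859, East 2.199, North 6.758, Central 2.383.
Rounding to the nearest integer gives 6, 5, 3, 2, 7, 2 = 25 seats, so the divisor must be adjusted.
With modified divisor 13300: modified quotas Highland 6.452, Lowland 5.549, South 2.908, East 2.236, North 6.874, Central 2.424.
Rounding to the nearest integer: Highland 6, Lowland 6, South 3, East 2, North 7, Central 2 (total 26).

Highland=6, Lowland=6, South=3, East=2, North=7, Central=2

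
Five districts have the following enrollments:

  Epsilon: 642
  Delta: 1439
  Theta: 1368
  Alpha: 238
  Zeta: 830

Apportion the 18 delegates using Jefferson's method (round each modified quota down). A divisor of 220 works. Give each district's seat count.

With modified divisor 220: modified quotas Epsilon 2.918, Delta 6.541, Theta 6.218, Alpha 1.082, Zeta 3.773.
Rounding down: Epsilon 2, Delta 6, Theta 6, Alpha 1, Zeta 3 (total 18).

Epsilon=2, Delta=6, Theta=6, Alpha=1, Zeta=3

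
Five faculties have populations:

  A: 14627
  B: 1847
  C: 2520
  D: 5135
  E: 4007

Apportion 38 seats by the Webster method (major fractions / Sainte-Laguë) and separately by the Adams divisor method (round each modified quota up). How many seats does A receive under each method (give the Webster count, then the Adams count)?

20 and 19

Webster: A 20, B 3, C 3, D 7, E 5.
Adams: A 19, B 3, C 4, D 7, E 5.
A gets 20 under Webster and 19 under Adams.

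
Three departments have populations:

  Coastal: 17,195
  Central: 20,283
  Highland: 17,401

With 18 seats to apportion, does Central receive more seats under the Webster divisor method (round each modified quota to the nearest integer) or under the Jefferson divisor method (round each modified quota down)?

Jefferson

Webster: Coastal 6, Central 6, Highland 6.
Jefferson: Coastal 5, Central 7, Highland 6.
Central gets 6 under Webster and 7 under Jefferson.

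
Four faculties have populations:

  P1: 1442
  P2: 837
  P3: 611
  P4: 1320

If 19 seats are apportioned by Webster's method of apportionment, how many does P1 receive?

Standard divisor 4210/19 ≈ 221.579; standard quotas: P1 6.508, P2 3.777, P3 2.757, P4 5.957.
Rounding to the nearest integer gives 7, 4, 3, 6 = 20 seats, so the divisor must be adjusted.
With modified divisor 230: modified quotas P1 6.270, P2 3.639, P3 2.657, P4 5.739.
Rounding to the nearest integer: P1 6, P2 4, P3 3, P4 6 (total 19).
P1 receives 6.

6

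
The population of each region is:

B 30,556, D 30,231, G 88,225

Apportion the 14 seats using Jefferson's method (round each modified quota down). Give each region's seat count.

B=3, D=3, G=8

Standard divisor 149012/14 ≈ 10643.714; standard quotas: B 2.871, D 2.840, G 8.289.
Rounding down gives 2, 2, 8 = 12 seats, so the divisor must be adjusted.
With modified divisor 9900: modified quotas B 3.086, D 3.054, G 8.912.
Rounding down: B 3, D 3, G 8 (total 14).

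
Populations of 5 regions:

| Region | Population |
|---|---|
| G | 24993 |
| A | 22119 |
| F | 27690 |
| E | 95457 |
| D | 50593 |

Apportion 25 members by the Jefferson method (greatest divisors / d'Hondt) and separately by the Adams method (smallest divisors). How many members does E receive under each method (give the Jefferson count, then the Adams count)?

11 and 10

Jefferson: G 3, A 2, F 3, E 11, D 6.
Adams: G 3, A 3, F 3, E 10, D 6.
E gets 11 under Jefferson and 10 under Adams.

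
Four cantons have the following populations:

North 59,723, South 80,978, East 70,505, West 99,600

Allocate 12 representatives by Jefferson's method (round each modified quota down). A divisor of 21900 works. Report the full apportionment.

With modified divisor 21900: modified quotas North 2.727, South 3.698, East 3.219, West 4.548.
Rounding down: North 2, South 3, East 3, West 4 (total 12).

North: 2; South: 3; East: 3; West: 4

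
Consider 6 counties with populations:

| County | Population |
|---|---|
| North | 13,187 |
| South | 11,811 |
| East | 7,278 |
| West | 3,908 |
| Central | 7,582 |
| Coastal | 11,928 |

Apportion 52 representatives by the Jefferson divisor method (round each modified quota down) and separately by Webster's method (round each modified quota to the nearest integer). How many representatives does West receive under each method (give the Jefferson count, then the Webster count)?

Jefferson: North 13, South 11, East 7, West 3, Central 7, Coastal 11.
Webster: North 12, South 11, East 7, West 4, Central 7, Coastal 11.
West gets 3 under Jefferson and 4 under Webster.

3 and 4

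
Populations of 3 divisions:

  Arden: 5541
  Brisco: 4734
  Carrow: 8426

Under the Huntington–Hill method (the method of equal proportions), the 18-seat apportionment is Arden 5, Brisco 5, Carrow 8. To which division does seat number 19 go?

Priority for the next seat is population ÷ (√(s·(s+1))).
Priorities: Arden 1011.644, Brisco 864.306, Carrow 993.014.
Highest priority: Arden.

Arden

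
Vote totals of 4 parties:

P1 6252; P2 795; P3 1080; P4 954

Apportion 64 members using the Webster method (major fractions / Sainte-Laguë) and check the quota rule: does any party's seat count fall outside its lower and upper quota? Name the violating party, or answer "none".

Standard quotas: P1 44.062, P2 5.603, P3 7.611, P4 6.723.
Webster allocation: P1 43, P2 6, P3 8, P4 7.
P1 has quota 44.062 (lower 44, upper 45) but receives 43 — outside the quota interval.

P1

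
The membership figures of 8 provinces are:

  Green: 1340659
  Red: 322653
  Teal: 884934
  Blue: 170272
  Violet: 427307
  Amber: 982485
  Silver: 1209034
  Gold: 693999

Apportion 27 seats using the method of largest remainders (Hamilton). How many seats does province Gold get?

3

Standard divisor: 6031343 ÷ 27 ≈ 223383.074.
Standard quotas: Green 6.0016, Red 1.4444, Teal 3.9615, Blue 0.7622, Violet 1.9129, Amber 4.3982, Silver 5.4124, Gold 3.1068.
Lower quotas: Green 6, Red 1, Teal 3, Blue 0, Violet 1, Amber 4, Silver 5, Gold 3 (sum 23, leaving 4 seats).
Remainders in descending order: Teal 0.9615, Violet 0.9129, Blue 0.7622, Red 0.4444, Silver 0.4124, Amber 0.3982, Gold 0.1068, Green 0.0016.
The surplus seats go to Teal, Violet, Blue, Red.
Gold receives 3.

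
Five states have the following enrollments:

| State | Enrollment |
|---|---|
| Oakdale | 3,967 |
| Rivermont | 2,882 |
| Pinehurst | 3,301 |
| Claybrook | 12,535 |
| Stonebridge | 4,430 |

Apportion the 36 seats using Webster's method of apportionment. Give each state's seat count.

Standard divisor 27115/36 ≈ 753.194; standard quotas: Oakdale 5.267, Rivermont 3.826, Pinehurst 4.383, Claybrook 16.642, Stonebridge 5.882.
Rounding to the nearest integer gives Oakdale 5, Rivermont 4, Pinehurst 4, Claybrook 17, Stonebridge 6 — total 36, matching the house size, so no adjustment is needed.

Oakdale 5; Rivermont 4; Pinehurst 4; Claybrook 17; Stonebridge 6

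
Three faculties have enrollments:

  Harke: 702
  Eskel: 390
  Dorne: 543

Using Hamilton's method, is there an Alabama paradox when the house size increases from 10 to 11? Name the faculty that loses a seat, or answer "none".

Eskel

At 10 seats: Harke 4, Eskel 3, Dorne 3.
At 11 seats: Harke 5, Eskel 2, Dorne 4.
Eskel drops from 3 to 2.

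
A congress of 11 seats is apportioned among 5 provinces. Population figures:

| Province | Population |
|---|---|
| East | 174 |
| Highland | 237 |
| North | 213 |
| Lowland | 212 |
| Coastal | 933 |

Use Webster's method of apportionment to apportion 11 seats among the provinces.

East=1, Highland=2, North=1, Lowland=1, Coastal=6

Standard divisor 1769/11 ≈ 160.818; standard quotas: East 1.082, Highland 1.474, North 1.324, Lowland 1.318, Coastal 5.802.
Rounding to the nearest integer gives 1, 1, 1, 1, 6 = 10 seats, so the divisor must be adjusted.
With modified divisor 150: modified quotas East 1.160, Highland 1.580, North 1.420, Lowland 1.413, Coastal 6.220.
Rounding to the nearest integer: East 1, Highland 2, North 1, Lowland 1, Coastal 6 (total 11).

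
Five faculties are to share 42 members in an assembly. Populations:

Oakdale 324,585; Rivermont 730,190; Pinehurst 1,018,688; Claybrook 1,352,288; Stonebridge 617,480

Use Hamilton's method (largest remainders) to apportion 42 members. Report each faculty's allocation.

Oakdale=3; Rivermont=8; Pinehurst=11; Claybrook=14; Stonebridge=6

The standard divisor is 4043231/42 ≈ 96267.405.
Standard quotas: Oakdale 3.3717, Rivermont 7.5850, Pinehurst 10.5819, Claybrook 14.0472, Stonebridge 6.4142.
Lower quotas: Oakdale 3, Rivermont 7, Pinehurst 10, Claybrook 14, Stonebridge 6 (sum 40, leaving 2 seats).
Remainders in descending order: Rivermont 0.5850, Pinehurst 0.5819, Stonebridge 0.4142, Oakdale 0.3717, Claybrook 0.0472.
The surplus seats go to Rivermont, Pinehurst.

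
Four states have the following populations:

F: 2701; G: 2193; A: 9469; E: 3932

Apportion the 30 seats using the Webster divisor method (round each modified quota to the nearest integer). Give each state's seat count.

F=4; G=4; A=16; E=6

Standard divisor 18295/30 ≈ 609.833; standard quotas: F 4.429, G 3.596, A 15.527, E 6.448.
Rounding to the nearest integer gives F 4, G 4, A 16, E 6 — total 30, matching the house size, so no adjustment is needed.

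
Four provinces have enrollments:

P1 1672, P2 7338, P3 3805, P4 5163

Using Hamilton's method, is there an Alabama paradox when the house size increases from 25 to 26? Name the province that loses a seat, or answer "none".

P1

At 25 seats: P1 3, P2 10, P3 5, P4 7.
At 26 seats: P1 2, P2 11, P3 6, P4 7.
P1 drops from 3 to 2.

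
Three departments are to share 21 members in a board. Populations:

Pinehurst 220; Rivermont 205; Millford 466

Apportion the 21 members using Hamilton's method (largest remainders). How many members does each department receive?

Pinehurst 5, Rivermont 5, Millford 11

The standard divisor is 891/21 ≈ 42.429.
Standard quotas: Pinehurst 5.185, Rivermont 4.832, Millford 10.983.
Lower quotas: Pinehurst 5, Rivermont 4, Millford 10 (sum 19, leaving 2 seats).
Remainders in descending order: Millford 0.983, Rivermont 0.832, Pinehurst 0.185.
The surplus seats go to Millford, Rivermont.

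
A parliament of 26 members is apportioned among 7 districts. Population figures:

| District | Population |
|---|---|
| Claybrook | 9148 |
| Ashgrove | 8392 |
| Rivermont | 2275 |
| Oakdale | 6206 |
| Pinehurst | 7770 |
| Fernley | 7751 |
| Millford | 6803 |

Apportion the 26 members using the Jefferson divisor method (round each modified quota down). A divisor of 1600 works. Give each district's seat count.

With modified divisor 1600: modified quotas Claybrook 5.718, Ashgrove 5.245, Rivermont 1.422, Oakdale 3.879, Pinehurst 4.856, Fernley 4.844, Millford 4.252.
Rounding down: Claybrook 5, Ashgrove 5, Rivermont 1, Oakdale 3, Pinehurst 4, Fernley 4, Millford 4 (total 26).

Claybrook: 5, Ashgrove: 5, Rivermont: 1, Oakdale: 3, Pinehurst: 4, Fernley: 4, Millford: 4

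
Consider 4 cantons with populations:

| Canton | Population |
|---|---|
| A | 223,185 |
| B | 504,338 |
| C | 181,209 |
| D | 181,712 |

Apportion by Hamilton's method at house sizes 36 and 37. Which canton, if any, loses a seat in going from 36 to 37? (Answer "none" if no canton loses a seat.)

none

At 36 seats: A 7, B 17, C 6, D 6.
At 37 seats: A 8, B 17, C 6, D 6.
No canton's allocation decreased.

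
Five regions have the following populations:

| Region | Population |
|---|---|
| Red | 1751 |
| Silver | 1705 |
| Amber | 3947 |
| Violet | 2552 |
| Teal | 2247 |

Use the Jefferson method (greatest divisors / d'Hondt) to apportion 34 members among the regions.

Red: 5, Silver: 5, Amber: 11, Violet: 7, Teal: 6

Standard divisor 12202/34 ≈ 358.882; standard quotas: Red 4.879, Silver 4.751, Amber 10.998, Violet 7.111, Teal 6.261.
Rounding down gives 4, 4, 10, 7, 6 = 31 seats, so the divisor must be adjusted.
With modified divisor 330: modified quotas Red 5.306, Silver 5.167, Amber 11.961, Violet 7.733, Teal 6.809.
Rounding down: Red 5, Silver 5, Amber 11, Violet 7, Teal 6 (total 34).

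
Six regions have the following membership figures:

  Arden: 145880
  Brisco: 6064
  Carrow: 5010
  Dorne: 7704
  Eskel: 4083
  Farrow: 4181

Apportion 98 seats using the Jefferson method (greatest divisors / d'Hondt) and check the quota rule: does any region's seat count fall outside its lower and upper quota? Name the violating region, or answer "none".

Standard quotas: Arden 82.675, Brisco 3.437, Carrow 2.839, Dorne 4.366, Eskel 2.314, Farrow 2.369.
Jefferson allocation: Arden 85, Brisco 3, Carrow 2, Dorne 4, Eskel 2, Farrow 2.
Arden has quota 82.675 (lower 82, upper 83) but receives 85 — outside the quota interval.

Arden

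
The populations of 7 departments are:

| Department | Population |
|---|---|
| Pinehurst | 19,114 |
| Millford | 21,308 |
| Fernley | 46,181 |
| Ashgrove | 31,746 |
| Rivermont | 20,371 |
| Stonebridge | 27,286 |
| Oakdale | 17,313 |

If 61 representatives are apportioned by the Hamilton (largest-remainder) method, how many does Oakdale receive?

6

The standard divisor is 183319/61 ≈ 3005.23.
Standard quotas: Pinehurst 6.3602, Millford 7.0903, Fernley 15.3669, Ashgrove 10.5636, Rivermont 6.7785, Stonebridge 9.0795, Oakdale 5.7610.
Lower quotas: Pinehurst 6, Millford 7, Fernley 15, Ashgrove 10, Rivermont 6, Stonebridge 9, Oakdale 5 (sum 58, leaving 3 seats).
Remainders in descending order: Rivermont 0.7785, Oakdale 0.7610, Ashgrove 0.5636, Fernley 0.3669, Pinehurst 0.3602, Millford 0.0903, Stonebridge 0.0795.
Largest remainders: Rivermont, Oakdale, Ashgrove receive the extra seats.
Oakdale receives 6.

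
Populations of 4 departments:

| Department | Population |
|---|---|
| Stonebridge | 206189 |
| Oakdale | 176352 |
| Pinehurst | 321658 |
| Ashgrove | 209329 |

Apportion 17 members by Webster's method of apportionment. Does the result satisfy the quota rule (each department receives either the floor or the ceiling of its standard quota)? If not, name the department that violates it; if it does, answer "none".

Standard quotas: Stonebridge 3.837, Oakdale 3.282, Pinehurst 5.986, Ashgrove 3.895.
Webster allocation: Stonebridge 4, Oakdale 3, Pinehurst 6, Ashgrove 4.
Every allocation lies between the lower and upper quota.

none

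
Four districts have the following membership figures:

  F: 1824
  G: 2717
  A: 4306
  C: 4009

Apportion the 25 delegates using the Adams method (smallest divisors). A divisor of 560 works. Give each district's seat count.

With modified divisor 560: modified quotas F 3.257, G 4.852, A 7.689, C 7.159.
Rounding up: F 4, G 5, A 8, C 8 (total 25).

F=4, G=5, A=8, C=8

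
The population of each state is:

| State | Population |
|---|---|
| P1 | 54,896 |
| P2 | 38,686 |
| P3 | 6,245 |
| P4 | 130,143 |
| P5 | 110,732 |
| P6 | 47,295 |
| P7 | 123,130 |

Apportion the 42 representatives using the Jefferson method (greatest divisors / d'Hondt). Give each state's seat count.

Standard divisor 511127/42 ≈ 12169.69; standard quotas: P1 4.511, P2 3.179, P3 0.513, P4 10.694, P5 9.099, P6 3.886, P7 10.118.
Rounding down gives 4, 3, 0, 10, 9, 3, 10 = 39 seats, so the divisor must be adjusted.
With modified divisor 11100: modified quotas P1 4.946, P2 3.485, P3 0.563, P4 11.725, P5 9.976, P6 4.261, P7 11.093.
Rounding down: P1 4, P2 3, P3 0, P4 11, P5 9, P6 4, P7 11 (total 42).

P1 4, P2 3, P3 0, P4 11, P5 9, P6 4, P7 11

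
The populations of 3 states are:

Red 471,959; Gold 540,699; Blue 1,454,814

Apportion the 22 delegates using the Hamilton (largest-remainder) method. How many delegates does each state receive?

Red 4, Gold 5, Blue 13

Total 2467472; standard divisor 2467472/22 ≈ 112157.818.
Standard quotas: Red 4.2080, Gold 4.8209, Blue 12.9711.
Lower quotas: Red 4, Gold 4, Blue 12 (sum 20, leaving 2 seats).
Remainders in descending order: Blue 0.9711, Gold 0.8209, Red 0.2080.
Largest remainders: Blue, Gold receive the extra seats.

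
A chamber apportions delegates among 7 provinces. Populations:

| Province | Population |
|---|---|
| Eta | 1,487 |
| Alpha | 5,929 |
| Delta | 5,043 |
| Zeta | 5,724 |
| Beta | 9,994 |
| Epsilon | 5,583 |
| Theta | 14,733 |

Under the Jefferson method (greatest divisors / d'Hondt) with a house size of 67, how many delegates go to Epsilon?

Standard divisor 48493/67 ≈ 723.776; standard quotas: Eta 2.055, Alpha 8.192, Delta 6.968, Zeta 7.909, Beta 13.808, Epsilon 7.714, Theta 20.356.
Rounding down gives 2, 8, 6, 7, 13, 7, 20 = 63 seats, so the divisor must be adjusted.
With modified divisor 700: modified quotas Eta 2.124, Alpha 8.470, Delta 7.204, Zeta 8.177, Beta 14.277, Epsilon 7.976, Theta 21.047.
Rounding down: Eta 2, Alpha 8, Delta 7, Zeta 8, Beta 14, Epsilon 7, Theta 21 (total 67).
Epsilon receives 7.

7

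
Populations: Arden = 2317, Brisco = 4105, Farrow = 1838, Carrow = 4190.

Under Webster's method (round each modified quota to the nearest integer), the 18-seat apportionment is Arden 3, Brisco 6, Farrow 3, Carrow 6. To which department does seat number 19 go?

Priority for the next seat is population ÷ (current seats + 0.5).
Priorities: Arden 662.000, Brisco 631.538, Farrow 525.143, Carrow 644.615.
Highest priority: Arden.

Arden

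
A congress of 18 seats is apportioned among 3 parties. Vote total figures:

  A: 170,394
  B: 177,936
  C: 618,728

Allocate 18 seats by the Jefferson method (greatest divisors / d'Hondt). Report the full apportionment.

Standard divisor 967058/18 ≈ 53725.444; standard quotas: A 3.172, B 3.312, C 11.516.
Rounding down gives 3, 3, 11 = 17 seats, so the divisor must be adjusted.
With modified divisor 49600: modified quotas A 3.435, B 3.587, C 12.474.
Rounding down: A 3, B 3, C 12 (total 18).

A=3; B=3; C=12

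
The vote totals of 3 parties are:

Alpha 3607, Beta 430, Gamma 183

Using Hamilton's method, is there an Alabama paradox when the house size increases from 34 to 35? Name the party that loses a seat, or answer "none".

Gamma

At 34 seats: Alpha 29, Beta 3, Gamma 2.
At 35 seats: Alpha 30, Beta 4, Gamma 1.
Gamma drops from 2 to 1.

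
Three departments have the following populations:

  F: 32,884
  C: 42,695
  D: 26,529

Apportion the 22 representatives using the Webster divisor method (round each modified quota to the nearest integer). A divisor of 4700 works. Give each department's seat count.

F 7; C 9; D 6

With modified divisor 4700: modified quotas F 6.997, C 9.084, D 5.644.
Rounding to the nearest integer: F 7, C 9, D 6 (total 22).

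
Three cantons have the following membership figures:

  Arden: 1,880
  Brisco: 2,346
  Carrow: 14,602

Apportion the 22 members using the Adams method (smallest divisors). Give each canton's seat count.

Arden: 3, Brisco: 3, Carrow: 16

Standard divisor 18828/22 ≈ 855.818; standard quotas: Arden 2.197, Brisco 2.741, Carrow 17.062.
Rounding up gives 3, 3, 18 = 24 seats, so the divisor must be adjusted.
With modified divisor 930: modified quotas Arden 2.022, Brisco 2.523, Carrow 15.701.
Rounding up: Arden 3, Brisco 3, Carrow 16 (total 22).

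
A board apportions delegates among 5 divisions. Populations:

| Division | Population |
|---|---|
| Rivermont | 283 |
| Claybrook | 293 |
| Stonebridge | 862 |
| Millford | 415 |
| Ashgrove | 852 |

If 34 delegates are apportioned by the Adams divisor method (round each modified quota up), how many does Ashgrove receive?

Standard divisor 2705/34 ≈ 79.559; standard quotas: Rivermont 3.557, Claybrook 3.683, Stonebridge 10.835, Millford 5.216, Ashgrove 10.709.
Rounding up gives 4, 4, 11, 6, 11 = 36 seats, so the divisor must be adjusted.
With modified divisor 86: modified quotas Rivermont 3.291, Claybrook 3.407, Stonebridge 10.023, Millford 4.826, Ashgrove 9.907.
Rounding up: Rivermont 4, Claybrook 4, Stonebridge 11, Millford 5, Ashgrove 10 (total 34).
Ashgrove receives 10.

10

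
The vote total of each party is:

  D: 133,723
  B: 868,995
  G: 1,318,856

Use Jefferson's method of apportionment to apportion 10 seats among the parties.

Standard divisor 2321574/10 ≈ 232157.4; standard quotas: D 0.576, B 3.743, G 5.681.
Rounding down gives 0, 3, 5 = 8 seats, so the divisor must be adjusted.
With modified divisor 202800: modified quotas D 0.659, B 4.285, G 6.503.
Rounding down: D 0, B 4, G 6 (total 10).

D 0; B 4; G 6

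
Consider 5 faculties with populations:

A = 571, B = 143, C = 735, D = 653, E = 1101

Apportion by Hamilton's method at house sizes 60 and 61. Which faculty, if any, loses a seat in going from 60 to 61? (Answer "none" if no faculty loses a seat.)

none

At 60 seats: A 11, B 3, C 14, D 12, E 20.
At 61 seats: A 11, B 3, C 14, D 12, E 21.
No faculty's allocation decreased.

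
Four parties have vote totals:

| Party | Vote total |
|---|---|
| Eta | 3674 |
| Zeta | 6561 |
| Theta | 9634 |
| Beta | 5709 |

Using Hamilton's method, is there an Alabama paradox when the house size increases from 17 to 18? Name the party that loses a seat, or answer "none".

At 17 seats: Eta 3, Zeta 4, Theta 6, Beta 4.
At 18 seats: Eta 2, Zeta 5, Theta 7, Beta 4.
Eta drops from 3 to 2.

Eta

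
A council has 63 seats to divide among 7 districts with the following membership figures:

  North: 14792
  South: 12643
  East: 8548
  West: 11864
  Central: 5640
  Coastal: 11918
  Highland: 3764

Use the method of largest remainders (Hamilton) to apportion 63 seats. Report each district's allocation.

North 13, South 12, East 8, West 11, Central 5, Coastal 11, Highland 3

The standard divisor is 69169/63 ≈ 1097.921.
Standard quotas: North 13.4727, South 11.5154, East 7.7856, West 10.8059, Central 5.1370, Coastal 10.8551, Highland 3.4283.
Lower quotas: North 13, South 11, East 7, West 10, Central 5, Coastal 10, Highland 3 (sum 59, leaving 4 seats).
Remainders in descending order: Coastal 0.8551, West 0.8059, East 0.7856, South 0.5154, North 0.4727, Highland 0.4283, Central 0.1370.
Largest remainders: Coastal, West, East, South receive the extra seats.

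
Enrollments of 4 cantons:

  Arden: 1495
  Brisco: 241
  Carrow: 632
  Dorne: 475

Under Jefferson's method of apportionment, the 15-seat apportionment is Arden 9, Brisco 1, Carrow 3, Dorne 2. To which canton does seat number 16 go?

Priority for the next seat is population ÷ (current seats + 1).
Priorities: Arden 149.500, Brisco 120.500, Carrow 158.000, Dorne 158.333.
Highest priority: Dorne.

Dorne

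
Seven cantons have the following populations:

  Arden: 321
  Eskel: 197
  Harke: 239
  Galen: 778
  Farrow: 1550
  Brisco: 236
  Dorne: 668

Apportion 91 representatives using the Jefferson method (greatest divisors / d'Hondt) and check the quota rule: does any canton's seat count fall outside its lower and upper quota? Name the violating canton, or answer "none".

Farrow

Standard quotas: Arden 7.323, Eskel 4.494, Harke 5.452, Galen 17.748, Farrow 35.360, Brisco 5.384, Dorne 15.239.
Jefferson allocation: Arden 7, Eskel 4, Harke 5, Galen 18, Farrow 37, Brisco 5, Dorne 15.
Farrow has quota 35.360 (lower 35, upper 36) but receives 37 — outside the quota interval.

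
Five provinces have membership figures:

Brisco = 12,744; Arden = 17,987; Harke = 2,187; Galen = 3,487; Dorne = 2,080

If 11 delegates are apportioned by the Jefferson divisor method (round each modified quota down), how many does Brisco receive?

4

Standard divisor 38485/11 ≈ 3498.636; standard quotas: Brisco 3.643, Arden 5.141, Harke 0.625, Galen 0.997, Dorne 0.595.
Rounding down gives 3, 5, 0, 0, 0 = 8 seats, so the divisor must be adjusted.
With modified divisor 2800: modified quotas Brisco 4.551, Arden 6.424, Harke 0.781, Galen 1.245, Dorne 0.743.
Rounding down: Brisco 4, Arden 6, Harke 0, Galen 1, Dorne 0 (total 11).
Brisco receives 4.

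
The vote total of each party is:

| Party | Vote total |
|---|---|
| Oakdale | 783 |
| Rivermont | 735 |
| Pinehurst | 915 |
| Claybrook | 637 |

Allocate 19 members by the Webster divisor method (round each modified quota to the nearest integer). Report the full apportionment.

Oakdale=5, Rivermont=4, Pinehurst=6, Claybrook=4

Standard divisor 3070/19 ≈ 161.579; standard quotas: Oakdale 4.846, Rivermont 4.549, Pinehurst 5.663, Claybrook 3.942.
Rounding to the nearest integer gives 5, 5, 6, 4 = 20 seats, so the divisor must be adjusted.
With modified divisor 165: modified quotas Oakdale 4.745, Rivermont 4.455, Pinehurst 5.545, Claybrook 3.861.
Rounding to the nearest integer: Oakdale 5, Rivermont 4, Pinehurst 6, Claybrook 4 (total 19).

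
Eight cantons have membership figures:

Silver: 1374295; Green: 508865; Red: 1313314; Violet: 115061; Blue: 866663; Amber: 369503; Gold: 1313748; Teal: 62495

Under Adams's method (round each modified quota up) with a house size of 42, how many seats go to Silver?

9

Standard divisor 5923944/42 ≈ 141046.286; standard quotas: Silver 9.744, Green 3.608, Red 9.311, Violet 0.816, Blue 6.145, Amber 2.620, Gold 9.314, Teal 0.443.
Rounding up gives 10, 4, 10, 1, 7, 3, 10, 1 = 46 seats, so the divisor must be adjusted.
With modified divisor 158400: modified quotas Silver 8.676, Green 3.213, Red 8.291, Violet 0.726, Blue 5.471, Amber 2.333, Gold 8.294, Teal 0.395.
Rounding up: Silver 9, Green 4, Red 9, Violet 1, Blue 6, Amber 3, Gold 9, Teal 1 (total 42).
Silver receives 9.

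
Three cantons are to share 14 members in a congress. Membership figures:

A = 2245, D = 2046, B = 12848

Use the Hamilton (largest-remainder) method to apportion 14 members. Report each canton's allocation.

Total 17139; standard divisor 17139/14 ≈ 1224.214.
Standard quotas: A 1.8338, D 1.6713, B 10.4949.
Lower quotas: A 1, D 1, B 10 (sum 12, leaving 2 seats).
Remainders in descending order: A 0.8338, D 0.6713, B 0.4949.
Largest remainders: A, D receive the extra seats.

A=2; D=2; B=10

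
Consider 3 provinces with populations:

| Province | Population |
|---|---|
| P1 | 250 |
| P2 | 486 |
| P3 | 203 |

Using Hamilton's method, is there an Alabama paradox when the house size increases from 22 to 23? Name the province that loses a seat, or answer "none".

none

At 22 seats: P1 6, P2 11, P3 5.
At 23 seats: P1 6, P2 12, P3 5.
No province's allocation decreased.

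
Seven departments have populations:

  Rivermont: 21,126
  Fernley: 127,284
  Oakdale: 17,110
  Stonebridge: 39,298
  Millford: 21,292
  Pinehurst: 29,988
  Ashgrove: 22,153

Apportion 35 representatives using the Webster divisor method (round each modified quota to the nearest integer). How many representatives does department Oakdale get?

2

Standard divisor 278251/35 ≈ 7950.029; standard quotas: Rivermont 2.657, Fernley 16.011, Oakdale 2.152, Stonebridge 4.943, Millford 2.678, Pinehurst 3.772, Ashgrove 2.787.
Rounding to the nearest integer gives 3, 16, 2, 5, 3, 4, 3 = 36 seats, so the divisor must be adjusted.
With modified divisor 8300: modified quotas Rivermont 2.545, Fernley 15.335, Oakdale 2.061, Stonebridge 4.735, Millford 2.565, Pinehurst 3.613, Ashgrove 2.669.
Rounding to the nearest integer: Rivermont 3, Fernley 15, Oakdale 2, Stonebridge 5, Millford 3, Pinehurst 4, Ashgrove 3 (total 35).
Oakdale receives 2.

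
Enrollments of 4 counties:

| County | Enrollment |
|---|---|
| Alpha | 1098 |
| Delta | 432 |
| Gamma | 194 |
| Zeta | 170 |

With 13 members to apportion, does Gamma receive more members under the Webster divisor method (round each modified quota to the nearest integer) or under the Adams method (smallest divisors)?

Adams

Webster: Alpha 8, Delta 3, Gamma 1, Zeta 1.
Adams: Alpha 7, Delta 3, Gamma 2, Zeta 1.
Gamma gets 1 under Webster and 2 under Adams.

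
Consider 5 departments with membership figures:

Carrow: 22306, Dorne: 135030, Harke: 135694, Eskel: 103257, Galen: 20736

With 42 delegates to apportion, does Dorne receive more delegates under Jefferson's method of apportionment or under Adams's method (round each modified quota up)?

Jefferson

Jefferson: Carrow 2, Dorne 14, Harke 14, Eskel 10, Galen 2.
Adams: Carrow 3, Dorne 13, Harke 14, Eskel 10, Galen 2.
Dorne gets 14 under Jefferson and 13 under Adams.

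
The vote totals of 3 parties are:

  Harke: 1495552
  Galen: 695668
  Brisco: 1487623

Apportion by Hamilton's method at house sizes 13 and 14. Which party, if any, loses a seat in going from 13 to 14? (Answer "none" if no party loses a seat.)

At 13 seats: Harke 5, Galen 3, Brisco 5.
At 14 seats: Harke 6, Galen 2, Brisco 6.
Galen drops from 3 to 2.

Galen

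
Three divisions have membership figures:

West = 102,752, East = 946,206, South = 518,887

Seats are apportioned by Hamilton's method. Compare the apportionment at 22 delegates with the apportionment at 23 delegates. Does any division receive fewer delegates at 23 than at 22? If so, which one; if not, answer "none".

At 22 seats: West 2, East 13, South 7.
At 23 seats: West 1, East 14, South 8.
West drops from 2 to 1.

West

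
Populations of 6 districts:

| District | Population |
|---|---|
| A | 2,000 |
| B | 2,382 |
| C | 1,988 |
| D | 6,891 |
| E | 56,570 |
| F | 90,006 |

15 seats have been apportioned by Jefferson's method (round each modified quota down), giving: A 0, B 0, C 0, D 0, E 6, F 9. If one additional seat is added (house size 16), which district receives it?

Priority for the next seat is population ÷ (current seats + 1).
Priorities: A 2000.000, B 2382.000, C 1988.000, D 6891.000, E 8081.429, F 9000.600.
Highest priority: F.

F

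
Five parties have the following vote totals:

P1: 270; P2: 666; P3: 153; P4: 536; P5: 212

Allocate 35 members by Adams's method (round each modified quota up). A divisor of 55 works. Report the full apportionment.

With modified divisor 55: modified quotas P1 4.909, P2 12.109, P3 2.782, P4 9.745, P5 3.855.
Rounding up: P1 5, P2 13, P3 3, P4 10, P5 4 (total 35).

P1: 5, P2: 13, P3: 3, P4: 10, P5: 4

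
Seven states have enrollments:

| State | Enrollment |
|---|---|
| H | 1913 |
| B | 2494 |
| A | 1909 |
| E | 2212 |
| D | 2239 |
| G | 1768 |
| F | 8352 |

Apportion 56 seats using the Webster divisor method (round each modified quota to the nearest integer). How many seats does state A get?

5

Standard divisor 20887/56 ≈ 372.982; standard quotas: H 5.129, B 6.687, A 5.118, E 5.931, D 6.003, G 4.740, F 22.392.
Rounding to the nearest integer gives H 5, B 7, A 5, E 6, D 6, G 5, F 22 — total 56, matching the house size, so no adjustment is needed.
A receives 5.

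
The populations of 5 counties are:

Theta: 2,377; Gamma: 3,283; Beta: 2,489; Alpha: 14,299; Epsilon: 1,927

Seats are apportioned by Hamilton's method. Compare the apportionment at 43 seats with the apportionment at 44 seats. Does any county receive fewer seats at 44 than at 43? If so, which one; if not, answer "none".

Epsilon

At 43 seats: Theta 4, Gamma 6, Beta 4, Alpha 25, Epsilon 4.
At 44 seats: Theta 4, Gamma 6, Beta 5, Alpha 26, Epsilon 3.
Epsilon drops from 4 to 3.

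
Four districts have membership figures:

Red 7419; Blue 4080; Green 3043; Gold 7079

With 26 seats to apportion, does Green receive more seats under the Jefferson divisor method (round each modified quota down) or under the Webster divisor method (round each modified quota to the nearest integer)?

Jefferson: Red 9, Blue 5, Green 3, Gold 9.
Webster: Red 9, Blue 5, Green 4, Gold 8.
Green gets 3 under Jefferson and 4 under Webster.

Webster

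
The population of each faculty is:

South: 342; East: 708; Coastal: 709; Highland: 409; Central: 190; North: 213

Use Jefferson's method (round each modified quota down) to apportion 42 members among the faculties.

Standard divisor 2571/42 ≈ 61.214; standard quotas: South 5.587, East 11.566, Coastal 11.582, Highland 6.681, Central 3.104, North 3.480.
Rounding down gives 5, 11, 11, 6, 3, 3 = 39 seats, so the divisor must be adjusted.
With modified divisor 58: modified quotas South 5.897, East 12.207, Coastal 12.224, Highland 7.052, Central 3.276, North 3.672.
Rounding down: South 5, East 12, Coastal 12, Highland 7, Central 3, North 3 (total 42).

South 5, East 12, Coastal 12, Highland 7, Central 3, North 3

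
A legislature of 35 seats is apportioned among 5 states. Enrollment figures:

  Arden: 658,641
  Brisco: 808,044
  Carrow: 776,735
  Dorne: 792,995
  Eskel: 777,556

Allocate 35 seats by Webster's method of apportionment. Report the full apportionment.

Standard divisor 3813971/35 ≈ 108970.6; standard quotas: Arden 6.044, Brisco 7.415, Carrow 7.128, Dorne 7.277, Eskel 7.135.
Rounding to the nearest integer gives 6, 7, 7, 7, 7 = 34 seats, so the divisor must be adjusted.
With modified divisor 106700: modified quotas Arden 6.173, Brisco 7.573, Carrow 7.280, Dorne 7.432, Eskel 7.287.
Rounding to the nearest integer: Arden 6, Brisco 8, Carrow 7, Dorne 7, Eskel 7 (total 35).

Arden: 6, Brisco: 8, Carrow: 7, Dorne: 7, Eskel: 7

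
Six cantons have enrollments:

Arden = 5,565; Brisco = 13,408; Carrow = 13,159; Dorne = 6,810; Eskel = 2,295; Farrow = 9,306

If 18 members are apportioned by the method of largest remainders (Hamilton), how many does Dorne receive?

2

Standard divisor: 50543 ÷ 18 ≈ 2807.944.
Standard quotas: Arden 1.9819, Brisco 4.7750, Carrow 4.6863, Dorne 2.4253, Eskel 0.8173, Farrow 3.3142.
Lower quotas: Arden 1, Brisco 4, Carrow 4, Dorne 2, Eskel 0, Farrow 3 (sum 14, leaving 4 seats).
Remainders in descending order: Arden 0.9819, Eskel 0.8173, Brisco 0.7750, Carrow 0.6863, Dorne 0.4253, Farrow 0.3142.
Largest remainders: Arden, Eskel, Brisco, Carrow receive the extra seats.
Dorne receives 2.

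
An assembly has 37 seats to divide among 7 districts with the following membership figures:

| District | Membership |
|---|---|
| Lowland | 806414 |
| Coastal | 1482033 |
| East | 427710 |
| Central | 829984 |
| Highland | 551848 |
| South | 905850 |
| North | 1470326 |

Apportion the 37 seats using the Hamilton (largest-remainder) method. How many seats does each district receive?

Lowland 5, Coastal 9, East 2, Central 5, Highland 3, South 5, North 8

Standard divisor: 6474165 ÷ 37 ≈ 174977.432.
Standard quotas: Lowland 4.6087, Coastal 8.4699, East 2.4444, Central 4.7434, Highland 3.1538, South 5.1770, North 8.4029.
Lower quotas: Lowland 4, Coastal 8, East 2, Central 4, Highland 3, South 5, North 8 (sum 34, leaving 3 seats).
Remainders in descending order: Central 0.7434, Lowland 0.6087, Coastal 0.4699, East 0.4444, North 0.4029, South 0.1770, Highland 0.1538.
Largest remainders: Central, Lowland, Coastal receive the extra seats.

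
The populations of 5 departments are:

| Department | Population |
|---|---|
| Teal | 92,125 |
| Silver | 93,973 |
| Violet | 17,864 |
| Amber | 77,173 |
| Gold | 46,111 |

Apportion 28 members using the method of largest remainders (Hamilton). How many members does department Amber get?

7

Standard divisor: 327246 ÷ 28 ≈ 11687.357.
Standard quotas: Teal 7.8824, Silver 8.0406, Violet 1.5285, Amber 6.6031, Gold 3.9454.
Lower quotas: Teal 7, Silver 8, Violet 1, Amber 6, Gold 3 (sum 25, leaving 3 seats).
Remainders in descending order: Gold 0.9454, Teal 0.8824, Amber 0.6031, Violet 0.5285, Silver 0.0406.
Largest remainders: Gold, Teal, Amber receive the extra seats.
Amber receives 7.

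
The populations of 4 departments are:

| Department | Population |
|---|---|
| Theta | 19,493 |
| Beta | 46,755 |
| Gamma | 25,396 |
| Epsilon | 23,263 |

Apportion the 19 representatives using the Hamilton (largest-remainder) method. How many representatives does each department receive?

Theta=3, Beta=8, Gamma=4, Epsilon=4

Standard divisor: 114907 ÷ 19 ≈ 6047.737.
Standard quotas: Theta 3.2232, Beta 7.7310, Gamma 4.1993, Epsilon 3.8466.
Lower quotas: Theta 3, Beta 7, Gamma 4, Epsilon 3 (sum 17, leaving 2 seats).
Remainders in descending order: Epsilon 0.8466, Beta 0.7310, Theta 0.2232, Gamma 0.1993.
Largest remainders: Epsilon, Beta receive the extra seats.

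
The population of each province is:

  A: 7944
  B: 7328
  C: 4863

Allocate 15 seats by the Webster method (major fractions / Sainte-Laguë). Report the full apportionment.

A 6, B 5, C 4

Standard divisor 20135/15 ≈ 1342.333; standard quotas: A 5.918, B 5.459, C 3.623.
Rounding to the nearest integer gives A 6, B 5, C 4 — total 15, matching the house size, so no adjustment is needed.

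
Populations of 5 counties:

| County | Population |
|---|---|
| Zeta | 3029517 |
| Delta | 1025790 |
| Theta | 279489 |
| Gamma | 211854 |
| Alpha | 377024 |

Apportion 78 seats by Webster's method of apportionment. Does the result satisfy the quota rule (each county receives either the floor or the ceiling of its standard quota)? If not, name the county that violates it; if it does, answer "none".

Zeta

Standard quotas: Zeta 47.993, Delta 16.250, Theta 4.428, Gamma 3.356, Alpha 5.973.
Webster allocation: Zeta 49, Delta 16, Theta 4, Gamma 3, Alpha 6.
Zeta has quota 47.993 (lower 47, upper 48) but receives 49 — outside the quota interval.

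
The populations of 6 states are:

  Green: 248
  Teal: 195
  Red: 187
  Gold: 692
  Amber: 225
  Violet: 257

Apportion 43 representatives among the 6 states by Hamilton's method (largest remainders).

Green 6, Teal 5, Red 4, Gold 17, Amber 5, Violet 6

Total 1804; standard divisor 1804/43 ≈ 41.953.
Standard quotas: Green 5.911, Teal 4.648, Red 4.457, Gold 16.494, Amber 5.363, Violet 6.126.
Lower quotas: Green 5, Teal 4, Red 4, Gold 16, Amber 5, Violet 6 (sum 40, leaving 3 seats).
Remainders in descending order: Green 0.911, Teal 0.648, Gold 0.494, Red 0.457, Amber 0.363, Violet 0.126.
The surplus seats go to Green, Teal, Gold.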